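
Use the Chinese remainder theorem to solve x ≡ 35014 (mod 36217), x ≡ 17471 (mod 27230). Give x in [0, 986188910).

Write x = 35014 + 36217·k. Then 36217·k ≡ 17471 − 35014 ≡ 9687 (mod 27230).
Need 36217⁻¹ mod 27230. Extended Euclid on (27230, 8987):
27230 = 3*8987 + 269
8987 = 33*269 + 110
269 = 2*110 + 49
110 = 2*49 + 12
49 = 4*12 + 1
12 = 12*1 + 0
Back-substitute:
1 = 49 − 4·12
1 = −4·110 + 9·49
1 = 9·269 − 22·110
1 = −22·8987 + 735·269
1 = 735·27230 − 2227·8987
36217⁻¹ ≡ 25003 (mod 27230), so k ≡ 25003·9687 ≡ 20441 (mod 27230).
x = 35014 + 36217·20441 = 740346711.

740346711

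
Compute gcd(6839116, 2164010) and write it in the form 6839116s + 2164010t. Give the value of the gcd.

2

Euclidean algorithm:
6839116 = 3×2164010 + 347086
2164010 = 6×347086 + 81494
347086 = 4×81494 + 21110
81494 = 3×21110 + 18164
21110 = 1×18164 + 2946
18164 = 6×2946 + 488
2946 = 6×488 + 18
488 = 27×18 + 2
18 = 9×2 + 0
gcd(6839116, 2164010) = 2.
Back-substituting:
2 = 488 − 27·18
2 = −27·2946 + 163·488
2 = 163·18164 − 1005·2946
2 = −1005·21110 + 1168·18164
2 = 1168·81494 − 4509·21110
2 = −4509·347086 + 19204·81494
2 = 19204·2164010 − 119733·347086
2 = −119733·6839116 + 378403·2164010
So 2 = (-119733)·6839116 + (378403)·2164010.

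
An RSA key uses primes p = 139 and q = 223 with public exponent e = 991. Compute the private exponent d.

φ(n) = (p−1)(q−1) = 138·222 = 30636.
Need d with 991·d ≡ 1 (mod 30636). Apply the extended Euclidean algorithm:
30636 = 30*991 + 906
991 = 1*906 + 85
906 = 10*85 + 56
85 = 1*56 + 29
56 = 1*29 + 27
29 = 1*27 + 2
27 = 13*2 + 1
2 = 2*1 + 0
Back-substitute:
1 = 27 − 13·2
1 = −13·29 + 14·27
1 = 14·56 − 27·29
1 = −27·85 + 41·56
1 = 41·906 − 437·85
1 = −437·991 + 478·906
1 = 478·30636 − 14777·991
So 991·(-14777) ≡ 1 (mod 30636), hence d ≡ -14777 ≡ 15859 (mod 30636).

15859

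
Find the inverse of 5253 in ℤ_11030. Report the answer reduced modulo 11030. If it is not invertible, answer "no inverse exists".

Extended Euclidean algorithm:
11030 = 2·5253 + 524
5253 = 10·524 + 13
524 = 40·13 + 4
13 = 3·4 + 1
4 = 4·1 + 0
gcd = 1, so the inverse exists. Back-substitute:
1 = 13 − 3·4
1 = −3·524 + 121·13
1 = 121·5253 − 1213·524
1 = −1213·11030 + 2547·5253
So 5253·2547 ≡ 1 (mod 11030).

2547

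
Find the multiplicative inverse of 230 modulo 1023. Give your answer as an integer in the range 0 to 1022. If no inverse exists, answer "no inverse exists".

725

gcd(1023, 230) by repeated division:
1023 = 4×230 + 103
230 = 2×103 + 24
103 = 4×24 + 7
24 = 3×7 + 3
7 = 2×3 + 1
3 = 3×1 + 0
Since gcd(230, 1023) = 1, back-substitute to write 1 as a combination:
1 = 7 − 2·3
1 = −2·24 + 7·7
1 = 7·103 − 30·24
1 = −30·230 + 67·103
1 = 67·1023 − 298·230
Hence 230⁻¹ ≡ -298 ≡ 725 (mod 1023).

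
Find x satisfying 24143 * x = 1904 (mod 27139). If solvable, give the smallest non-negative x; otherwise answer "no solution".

253

First find gcd(24143, 27139):
27139 = 1·24143 + 2996
24143 = 8·2996 + 175
2996 = 17·175 + 21
175 = 8·21 + 7
21 = 3·7 + 0
gcd = 7 and 7 | 1904, so solutions exist. Divide through by 7: 3449x ≡ 272 (mod 3877).
Now find 3449⁻¹ mod 3877:
3877 = 1×3449 + 428
3449 = 8×428 + 25
428 = 17×25 + 3
25 = 8×3 + 1
3 = 3×1 + 0
Back-substitute:
1 = 25 − 8·3
1 = −8·428 + 137·25
1 = 137·3449 − 1104·428
1 = −1104·3877 + 1241·3449
So 3449⁻¹ ≡ 1241 (mod 3877).
Then x ≡ 1241·272 ≡ 253 (mod 3877); the smallest non-negative solution is x = 253.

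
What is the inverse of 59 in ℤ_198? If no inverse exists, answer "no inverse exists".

Run Euclid on (198, 59):
198 = 3×59 + 21
59 = 2×21 + 17
21 = 1×17 + 4
17 = 4×4 + 1
4 = 4×1 + 0
gcd = 1, so the inverse exists. Back-substitute:
1 = 17 − 4·4
1 = −4·21 + 5·17
1 = 5·59 − 14·21
1 = −14·198 + 47·59
So 59·47 ≡ 1 (mod 198).

47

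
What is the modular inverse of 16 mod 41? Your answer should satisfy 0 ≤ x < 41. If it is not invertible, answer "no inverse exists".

gcd(41, 16) by repeated division:
41 = 2·16 + 9
16 = 1·9 + 7
9 = 1·7 + 2
7 = 3·2 + 1
2 = 2·1 + 0
Since gcd(16, 41) = 1, back-substitute to write 1 as a combination:
1 = 7 − 3·2
1 = −3·9 + 4·7
1 = 4·16 − 7·9
1 = −7·41 + 18·16
So 16·18 ≡ 1 (mod 41).

18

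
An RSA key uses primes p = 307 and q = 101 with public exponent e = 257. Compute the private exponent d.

φ(n) = (p−1)(q−1) = 306·100 = 30600.
Need d with 257·d ≡ 1 (mod 30600). Apply the extended Euclidean algorithm:
30600 = 119×257 + 17
257 = 15×17 + 2
17 = 8×2 + 1
2 = 2×1 + 0
Back-substitute:
1 = 17 − 8·2
1 = −8·257 + 121·17
1 = 121·30600 − 14407·257
So 257·(-14407) ≡ 1 (mod 30600), hence d ≡ -14407 ≡ 16193 (mod 30600).

16193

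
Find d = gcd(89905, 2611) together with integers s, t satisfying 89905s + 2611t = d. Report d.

1

Euclidean algorithm:
89905 = 34·2611 + 1131
2611 = 2·1131 + 349
1131 = 3·349 + 84
349 = 4·84 + 13
84 = 6·13 + 6
13 = 2·6 + 1
6 = 6·1 + 0
gcd(89905, 2611) = 1.
Back-substituting:
1 = 13 − 2·6
1 = −2·84 + 13·13
1 = 13·349 − 54·84
1 = −54·1131 + 175·349
1 = 175·2611 − 404·1131
1 = −404·89905 + 13911·2611
So 1 = (-404)·89905 + (13911)·2611.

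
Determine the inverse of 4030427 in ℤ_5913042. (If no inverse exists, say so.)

Run Euclid on (5913042, 4030427):
5913042 = 1×4030427 + 1882615
4030427 = 2×1882615 + 265197
1882615 = 7×265197 + 26236
265197 = 10×26236 + 2837
26236 = 9×2837 + 703
2837 = 4×703 + 25
703 = 28×25 + 3
25 = 8×3 + 1
3 = 3×1 + 0
gcd = 1, so the inverse exists. Back-substitute:
1 = 25 − 8·3
1 = −8·703 + 225·25
1 = 225·2837 − 908·703
1 = −908·26236 + 8397·2837
1 = 8397·265197 − 84878·26236
1 = −84878·1882615 + 602543·265197
1 = 602543·4030427 − 1289964·1882615
1 = −1289964·5913042 + 1892507·4030427
So 4030427·1892507 ≡ 1 (mod 5913042).

1892507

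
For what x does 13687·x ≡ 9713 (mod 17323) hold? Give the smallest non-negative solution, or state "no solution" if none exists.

10798

First find gcd(13687, 17323):
17323 = 1·13687 + 3636
13687 = 3·3636 + 2779
3636 = 1·2779 + 857
2779 = 3·857 + 208
857 = 4·208 + 25
208 = 8·25 + 8
25 = 3·8 + 1
8 = 8·1 + 0
gcd = 1, so a unique solution mod 17323 exists.
Back-substitute for the Bézout coefficients:
1 = 25 − 3·8
1 = −3·208 + 25·25
1 = 25·857 − 103·208
1 = −103·2779 + 334·857
1 = 334·3636 − 437·2779
1 = −437·13687 + 1645·3636
1 = 1645·17323 − 2082·13687
So 13687·(-2082) ≡ 1 (mod 17323), giving 13687⁻¹ ≡ 15241.
x ≡ 13687⁻¹·9713 ≡ 15241·9713 ≡ 10798 (mod 17323).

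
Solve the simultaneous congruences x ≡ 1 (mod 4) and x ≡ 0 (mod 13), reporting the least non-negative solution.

13

Write x = 1 + 4·k. Then 4·k ≡ 0 − 1 ≡ 12 (mod 13).
Need 4⁻¹ mod 13. Extended Euclid on (13, 4):
13 = 3·4 + 1
4 = 4·1 + 0
Back-substitute:
1 = 13 − 3·4
4⁻¹ ≡ 10 (mod 13), so k ≡ 10·12 ≡ 3 (mod 13).
x = 1 + 4·3 = 13.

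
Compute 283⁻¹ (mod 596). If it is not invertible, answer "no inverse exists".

Apply the Euclidean algorithm to 596 and 283:
596 = 2·283 + 30
283 = 9·30 + 13
30 = 2·13 + 4
13 = 3·4 + 1
4 = 4·1 + 0
gcd = 1, so the inverse exists. Back-substitute:
1 = 13 − 3·4
1 = −3·30 + 7·13
1 = 7·283 − 66·30
1 = −66·596 + 139·283
So 283·139 ≡ 1 (mod 596).

139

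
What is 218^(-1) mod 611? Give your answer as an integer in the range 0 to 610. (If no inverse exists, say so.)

gcd(611, 218) by repeated division:
611 = 2*218 + 175
218 = 1*175 + 43
175 = 4*43 + 3
43 = 14*3 + 1
3 = 3*1 + 0
Since gcd(218, 611) = 1, back-substitute to write 1 as a combination:
1 = 43 − 14·3
1 = −14·175 + 57·43
1 = 57·218 − 71·175
1 = −71·611 + 199·218
So 218·199 ≡ 1 (mod 611).

199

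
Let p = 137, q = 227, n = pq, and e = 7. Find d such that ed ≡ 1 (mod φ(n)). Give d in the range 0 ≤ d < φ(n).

4391

φ(n) = (p−1)(q−1) = 136·226 = 30736.
Need d with 7·d ≡ 1 (mod 30736). Apply the extended Euclidean algorithm:
30736 = 4390×7 + 6
7 = 1×6 + 1
6 = 6×1 + 0
Back-substitute:
1 = 7 − 6
1 = −30736 + 4391·7
So 7·4391 ≡ 1 (mod 30736), hence d = 4391.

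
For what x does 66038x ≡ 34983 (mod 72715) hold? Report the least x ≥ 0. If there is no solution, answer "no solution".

First find gcd(66038, 72715):
72715 = 1*66038 + 6677
66038 = 9*6677 + 5945
6677 = 1*5945 + 732
5945 = 8*732 + 89
732 = 8*89 + 20
89 = 4*20 + 9
20 = 2*9 + 2
9 = 4*2 + 1
2 = 2*1 + 0
gcd = 1, so a unique solution mod 72715 exists.
Back-substitute for the Bézout coefficients:
1 = 9 − 4·2
1 = −4·20 + 9·9
1 = 9·89 − 40·20
1 = −40·732 + 329·89
1 = 329·5945 − 2672·732
1 = −2672·6677 + 3001·5945
1 = 3001·66038 − 29681·6677
1 = −29681·72715 + 32682·66038
So 66038·(32682) ≡ 1 (mod 72715), giving 66038⁻¹ ≡ 32682.
x ≡ 66038⁻¹·34983 ≡ 32682·34983 ≡ 16461 (mod 72715).

16461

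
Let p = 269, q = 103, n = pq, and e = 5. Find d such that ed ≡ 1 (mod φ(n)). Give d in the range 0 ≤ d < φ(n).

21869

φ(n) = (p−1)(q−1) = 268·102 = 27336.
Need d with 5·d ≡ 1 (mod 27336). Apply the extended Euclidean algorithm:
27336 = 5467·5 + 1
5 = 5·1 + 0
Back-substitute:
1 = 27336 − 5467·5
So 5·(-5467) ≡ 1 (mod 27336), hence d ≡ -5467 ≡ 21869 (mod 27336).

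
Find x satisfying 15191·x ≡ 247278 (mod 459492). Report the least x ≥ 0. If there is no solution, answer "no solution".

no solution

gcd(15191, 459492):
459492 = 30*15191 + 3762
15191 = 4*3762 + 143
3762 = 26*143 + 44
143 = 3*44 + 11
44 = 4*11 + 0
gcd = 11, but 11 ∤ 247278, so the congruence has no solution.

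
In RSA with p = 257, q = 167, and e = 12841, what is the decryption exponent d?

φ(n) = (p−1)(q−1) = 256·166 = 42496.
Need d with 12841·d ≡ 1 (mod 42496). Apply the extended Euclidean algorithm:
42496 = 3·12841 + 3973
12841 = 3·3973 + 922
3973 = 4·922 + 285
922 = 3·285 + 67
285 = 4·67 + 17
67 = 3·17 + 16
17 = 1·16 + 1
16 = 16·1 + 0
Back-substitute:
1 = 17 − 16
1 = −67 + 4·17
1 = 4·285 − 17·67
1 = −17·922 + 55·285
1 = 55·3973 − 237·922
1 = −237·12841 + 766·3973
1 = 766·42496 − 2535·12841
So 12841·(-2535) ≡ 1 (mod 42496), hence d ≡ -2535 ≡ 39961 (mod 42496).

39961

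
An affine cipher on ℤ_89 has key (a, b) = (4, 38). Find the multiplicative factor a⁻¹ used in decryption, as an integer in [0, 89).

gcd(89, 4) by repeated division:
89 = 22·4 + 1
4 = 4·1 + 0
The gcd is 1. Working backward:
1 = 89 − 22·4
Thus 4·(-22) ≡ 1 (mod 89); reducing, -22 mod 89 = 67.

67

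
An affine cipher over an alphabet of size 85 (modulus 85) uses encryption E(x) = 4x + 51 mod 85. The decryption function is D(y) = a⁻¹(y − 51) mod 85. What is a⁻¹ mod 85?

Apply the Euclidean algorithm to 85 and 4:
85 = 21×4 + 1
4 = 4×1 + 0
The gcd is 1. Working backward:
1 = 85 − 21·4
Thus 4·(-21) ≡ 1 (mod 85); reducing, -21 mod 85 = 64.

64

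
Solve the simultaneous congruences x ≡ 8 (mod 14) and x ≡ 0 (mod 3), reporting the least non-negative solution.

Write x = 8 + 14·k. Then 14·k ≡ 0 − 8 ≡ 1 (mod 3).
Need 14⁻¹ mod 3. Extended Euclid on (3, 2):
3 = 1*2 + 1
2 = 2*1 + 0
Back-substitute:
1 = 3 − 2
14⁻¹ ≡ 2 (mod 3), so k ≡ 2·1 ≡ 2 (mod 3).
x = 8 + 14·2 = 36.

36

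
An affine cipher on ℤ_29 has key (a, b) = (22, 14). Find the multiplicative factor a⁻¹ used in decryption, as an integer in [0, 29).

4

Extended Euclidean algorithm:
29 = 1×22 + 7
22 = 3×7 + 1
7 = 7×1 + 0
The gcd is 1. Working backward:
1 = 22 − 3·7
1 = −3·29 + 4·22
So 22·4 ≡ 1 (mod 29).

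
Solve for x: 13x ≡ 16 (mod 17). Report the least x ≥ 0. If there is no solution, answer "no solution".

13

First find gcd(13, 17):
17 = 1·13 + 4
13 = 3·4 + 1
4 = 4·1 + 0
gcd = 1, so a unique solution mod 17 exists.
Back-substitute for the Bézout coefficients:
1 = 13 − 3·4
1 = −3·17 + 4·13
So 13·(4) ≡ 1 (mod 17), giving 13⁻¹ ≡ 4.
x ≡ 13⁻¹·16 ≡ 4·16 ≡ 13 (mod 17).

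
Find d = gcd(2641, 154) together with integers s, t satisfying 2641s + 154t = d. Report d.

Euclidean algorithm:
2641 = 17·154 + 23
154 = 6·23 + 16
23 = 1·16 + 7
16 = 2·7 + 2
7 = 3·2 + 1
2 = 2·1 + 0
gcd(2641, 154) = 1.
Back-substituting:
1 = 7 − 3·2
1 = −3·16 + 7·7
1 = 7·23 − 10·16
1 = −10·154 + 67·23
1 = 67·2641 − 1149·154
So 1 = (67)·2641 + (-1149)·154.

1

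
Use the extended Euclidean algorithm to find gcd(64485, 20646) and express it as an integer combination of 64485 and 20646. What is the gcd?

9

Apply Euclid's algorithm to 64485 and 20646:
64485 = 3×20646 + 2547
20646 = 8×2547 + 270
2547 = 9×270 + 117
270 = 2×117 + 36
117 = 3×36 + 9
36 = 4×9 + 0
gcd(64485, 20646) = 9.
Express as a combination:
9 = 117 − 3·36
9 = −3·270 + 7·117
9 = 7·2547 − 66·270
9 = −66·20646 + 535·2547
9 = 535·64485 − 1671·20646
So 9 = (535)·64485 + (-1671)·20646.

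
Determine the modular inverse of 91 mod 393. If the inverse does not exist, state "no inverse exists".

298

Extended Euclidean algorithm:
393 = 4*91 + 29
91 = 3*29 + 4
29 = 7*4 + 1
4 = 4*1 + 0
The gcd is 1. Working backward:
1 = 29 − 7·4
1 = −7·91 + 22·29
1 = 22·393 − 95·91
Hence 91⁻¹ ≡ -95 ≡ 298 (mod 393).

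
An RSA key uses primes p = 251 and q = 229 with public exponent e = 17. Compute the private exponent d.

φ(n) = (p−1)(q−1) = 250·228 = 57000.
Need d with 17·d ≡ 1 (mod 57000). Apply the extended Euclidean algorithm:
57000 = 3352×17 + 16
17 = 1×16 + 1
16 = 16×1 + 0
Back-substitute:
1 = 17 − 16
1 = −57000 + 3353·17
So 17·3353 ≡ 1 (mod 57000), hence d = 3353.

3353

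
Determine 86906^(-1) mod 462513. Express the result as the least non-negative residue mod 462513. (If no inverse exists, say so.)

Apply the Euclidean algorithm to 462513 and 86906:
462513 = 5·86906 + 27983
86906 = 3·27983 + 2957
27983 = 9·2957 + 1370
2957 = 2·1370 + 217
1370 = 6·217 + 68
217 = 3·68 + 13
68 = 5·13 + 3
13 = 4·3 + 1
3 = 3·1 + 0
The gcd is 1. Working backward:
1 = 13 − 4·3
1 = −4·68 + 21·13
1 = 21·217 − 67·68
1 = −67·1370 + 423·217
1 = 423·2957 − 913·1370
1 = −913·27983 + 8640·2957
1 = 8640·86906 − 26833·27983
1 = −26833·462513 + 142805·86906
So 86906·142805 ≡ 1 (mod 462513).

142805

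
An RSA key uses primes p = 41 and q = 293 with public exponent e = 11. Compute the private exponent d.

φ(n) = (p−1)(q−1) = 40·292 = 11680.
Need d with 11·d ≡ 1 (mod 11680). Apply the extended Euclidean algorithm:
11680 = 1061×11 + 9
11 = 1×9 + 2
9 = 4×2 + 1
2 = 2×1 + 0
Back-substitute:
1 = 9 − 4·2
1 = −4·11 + 5·9
1 = 5·11680 − 5309·11
So 11·(-5309) ≡ 1 (mod 11680), hence d ≡ -5309 ≡ 6371 (mod 11680).

6371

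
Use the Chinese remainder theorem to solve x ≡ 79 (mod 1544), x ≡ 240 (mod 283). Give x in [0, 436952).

Write x = 79 + 1544·k. Then 1544·k ≡ 240 − 79 ≡ 161 (mod 283).
Need 1544⁻¹ mod 283. Extended Euclid on (283, 129):
283 = 2·129 + 25
129 = 5·25 + 4
25 = 6·4 + 1
4 = 4·1 + 0
Back-substitute:
1 = 25 − 6·4
1 = −6·129 + 31·25
1 = 31·283 − 68·129
1544⁻¹ ≡ 215 (mod 283), so k ≡ 215·161 ≡ 89 (mod 283).
x = 79 + 1544·89 = 137495.

137495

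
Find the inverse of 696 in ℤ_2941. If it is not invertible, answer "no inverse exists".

Extended Euclidean algorithm:
2941 = 4*696 + 157
696 = 4*157 + 68
157 = 2*68 + 21
68 = 3*21 + 5
21 = 4*5 + 1
5 = 5*1 + 0
The gcd is 1. Working backward:
1 = 21 − 4·5
1 = −4·68 + 13·21
1 = 13·157 − 30·68
1 = −30·696 + 133·157
1 = 133·2941 − 562·696
Thus 696·(-562) ≡ 1 (mod 2941); reducing, -562 mod 2941 = 2379.

2379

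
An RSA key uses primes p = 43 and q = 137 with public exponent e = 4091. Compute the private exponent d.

φ(n) = (p−1)(q−1) = 42·136 = 5712.
Need d with 4091·d ≡ 1 (mod 5712). Apply the extended Euclidean algorithm:
5712 = 1·4091 + 1621
4091 = 2·1621 + 849
1621 = 1·849 + 772
849 = 1·772 + 77
772 = 10·77 + 2
77 = 38·2 + 1
2 = 2·1 + 0
Back-substitute:
1 = 77 − 38·2
1 = −38·772 + 381·77
1 = 381·849 − 419·772
1 = −419·1621 + 800·849
1 = 800·4091 − 2019·1621
1 = −2019·5712 + 2819·4091
So 4091·2819 ≡ 1 (mod 5712), hence d = 2819.

2819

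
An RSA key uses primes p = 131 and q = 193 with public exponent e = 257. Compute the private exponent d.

φ(n) = (p−1)(q−1) = 130·192 = 24960.
Need d with 257·d ≡ 1 (mod 24960). Apply the extended Euclidean algorithm:
24960 = 97·257 + 31
257 = 8·31 + 9
31 = 3·9 + 4
9 = 2·4 + 1
4 = 4·1 + 0
Back-substitute:
1 = 9 − 2·4
1 = −2·31 + 7·9
1 = 7·257 − 58·31
1 = −58·24960 + 5633·257
So 257·5633 ≡ 1 (mod 24960), hence d = 5633.

5633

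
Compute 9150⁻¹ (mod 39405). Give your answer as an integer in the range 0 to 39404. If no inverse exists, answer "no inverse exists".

no inverse exists

Compute gcd(9150, 39405):
39405 = 4*9150 + 2805
9150 = 3*2805 + 735
2805 = 3*735 + 600
735 = 1*600 + 135
600 = 4*135 + 60
135 = 2*60 + 15
60 = 4*15 + 0
The gcd is 15, not 1, hence no inverse exists.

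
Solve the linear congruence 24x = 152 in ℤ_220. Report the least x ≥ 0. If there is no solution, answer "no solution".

First find gcd(24, 220):
220 = 9×24 + 4
24 = 6×4 + 0
gcd = 4 and 4 | 152, so solutions exist. Divide through by 4: 6x ≡ 38 (mod 55).
Now find 6⁻¹ mod 55:
55 = 9*6 + 1
6 = 6*1 + 0
Back-substitute:
1 = 55 − 9·6
So 6·(-9) ≡ 1 (mod 55), i.e. 6⁻¹ ≡ 46.
Then x ≡ 46·38 ≡ 43 (mod 55); the smallest non-negative solution is x = 43.

43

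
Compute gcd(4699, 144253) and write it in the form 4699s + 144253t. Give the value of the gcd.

1

Apply Euclid's algorithm to 144253 and 4699:
144253 = 30·4699 + 3283
4699 = 1·3283 + 1416
3283 = 2·1416 + 451
1416 = 3·451 + 63
451 = 7·63 + 10
63 = 6·10 + 3
10 = 3·3 + 1
3 = 3·1 + 0
gcd(4699, 144253) = 1.
Express as a combination:
1 = 10 − 3·3
1 = −3·63 + 19·10
1 = 19·451 − 136·63
1 = −136·1416 + 427·451
1 = 427·3283 − 990·1416
1 = −990·4699 + 1417·3283
1 = 1417·144253 − 43500·4699
So 1 = (1417)·144253 + (-43500)·4699.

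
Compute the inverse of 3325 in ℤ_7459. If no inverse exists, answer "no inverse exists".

Run Euclid on (7459, 3325):
7459 = 2·3325 + 809
3325 = 4·809 + 89
809 = 9·89 + 8
89 = 11·8 + 1
8 = 8·1 + 0
gcd = 1, so the inverse exists. Back-substitute:
1 = 89 − 11·8
1 = −11·809 + 100·89
1 = 100·3325 − 411·809
1 = −411·7459 + 922·3325
So 3325·922 ≡ 1 (mod 7459).

922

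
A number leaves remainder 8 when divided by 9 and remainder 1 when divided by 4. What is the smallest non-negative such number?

17

Write x = 8 + 9·k. Then 9·k ≡ 1 − 8 ≡ 1 (mod 4).
Need 9⁻¹ mod 4. Extended Euclid on (4, 1):
4 = 4·1 + 0
9⁻¹ ≡ 1 (mod 4), so k ≡ 1·1 ≡ 1 (mod 4).
x = 8 + 9·1 = 17.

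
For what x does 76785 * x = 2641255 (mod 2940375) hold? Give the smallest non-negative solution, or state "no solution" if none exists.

gcd(76785, 2940375):
2940375 = 38·76785 + 22545
76785 = 3·22545 + 9150
22545 = 2·9150 + 4245
9150 = 2·4245 + 660
4245 = 6·660 + 285
660 = 2·285 + 90
285 = 3·90 + 15
90 = 6·15 + 0
gcd = 15, but 15 ∤ 2641255, so the congruence has no solution.

no solution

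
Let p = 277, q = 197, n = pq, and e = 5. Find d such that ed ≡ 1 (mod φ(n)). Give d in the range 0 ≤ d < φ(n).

43277

φ(n) = (p−1)(q−1) = 276·196 = 54096.
Need d with 5·d ≡ 1 (mod 54096). Apply the extended Euclidean algorithm:
54096 = 10819*5 + 1
5 = 5*1 + 0
Back-substitute:
1 = 54096 − 10819·5
So 5·(-10819) ≡ 1 (mod 54096), hence d ≡ -10819 ≡ 43277 (mod 54096).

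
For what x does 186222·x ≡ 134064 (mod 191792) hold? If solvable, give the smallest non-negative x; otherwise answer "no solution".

53416

First find gcd(186222, 191792):
191792 = 1*186222 + 5570
186222 = 33*5570 + 2412
5570 = 2*2412 + 746
2412 = 3*746 + 174
746 = 4*174 + 50
174 = 3*50 + 24
50 = 2*24 + 2
24 = 12*2 + 0
gcd = 2 and 2 | 134064, so solutions exist. Divide through by 2: 93111x ≡ 67032 (mod 95896).
Now find 93111⁻¹ mod 95896:
95896 = 1*93111 + 2785
93111 = 33*2785 + 1206
2785 = 2*1206 + 373
1206 = 3*373 + 87
373 = 4*87 + 25
87 = 3*25 + 12
25 = 2*12 + 1
12 = 12*1 + 0
Back-substitute:
1 = 25 − 2·12
1 = −2·87 + 7·25
1 = 7·373 − 30·87
1 = −30·1206 + 97·373
1 = 97·2785 − 224·1206
1 = −224·93111 + 7489·2785
1 = 7489·95896 − 7713·93111
So 93111·(-7713) ≡ 1 (mod 95896), i.e. 93111⁻¹ ≡ 88183.
Then x ≡ 88183·67032 ≡ 53416 (mod 95896); the smallest non-negative solution is x = 53416.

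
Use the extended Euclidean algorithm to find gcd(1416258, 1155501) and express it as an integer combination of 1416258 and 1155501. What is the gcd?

Apply Euclid's algorithm to 1416258 and 1155501:
1416258 = 1*1155501 + 260757
1155501 = 4*260757 + 112473
260757 = 2*112473 + 35811
112473 = 3*35811 + 5040
35811 = 7*5040 + 531
5040 = 9*531 + 261
531 = 2*261 + 9
261 = 29*9 + 0
gcd(1416258, 1155501) = 9.
Working backward:
9 = 531 − 2·261
9 = −2·5040 + 19·531
9 = 19·35811 − 135·5040
9 = −135·112473 + 424·35811
9 = 424·260757 − 983·112473
9 = −983·1155501 + 4356·260757
9 = 4356·1416258 − 5339·1155501
So 9 = (4356)·1416258 + (-5339)·1155501.

9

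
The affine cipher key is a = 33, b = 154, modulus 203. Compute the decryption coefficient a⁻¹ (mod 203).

Extended Euclidean algorithm:
203 = 6×33 + 5
33 = 6×5 + 3
5 = 1×3 + 2
3 = 1×2 + 1
2 = 2×1 + 0
The gcd is 1. Working backward:
1 = 3 − 2
1 = −5 + 2·3
1 = 2·33 − 13·5
1 = −13·203 + 80·33
So 33·80 ≡ 1 (mod 203).

80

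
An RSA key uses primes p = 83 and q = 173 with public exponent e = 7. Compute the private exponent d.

2015

φ(n) = (p−1)(q−1) = 82·172 = 14104.
Need d with 7·d ≡ 1 (mod 14104). Apply the extended Euclidean algorithm:
14104 = 2014·7 + 6
7 = 1·6 + 1
6 = 6·1 + 0
Back-substitute:
1 = 7 − 6
1 = −14104 + 2015·7
So 7·2015 ≡ 1 (mod 14104), hence d = 2015.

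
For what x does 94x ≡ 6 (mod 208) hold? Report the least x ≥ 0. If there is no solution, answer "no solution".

First find gcd(94, 208):
208 = 2*94 + 20
94 = 4*20 + 14
20 = 1*14 + 6
14 = 2*6 + 2
6 = 3*2 + 0
gcd = 2 and 2 | 6, so solutions exist. Divide through by 2: 47x ≡ 3 (mod 104).
Now find 47⁻¹ mod 104:
104 = 2·47 + 10
47 = 4·10 + 7
10 = 1·7 + 3
7 = 2·3 + 1
3 = 3·1 + 0
Back-substitute:
1 = 7 − 2·3
1 = −2·10 + 3·7
1 = 3·47 − 14·10
1 = −14·104 + 31·47
So 47⁻¹ ≡ 31 (mod 104).
Then x ≡ 31·3 ≡ 93 (mod 104); the smallest non-negative solution is x = 93.

93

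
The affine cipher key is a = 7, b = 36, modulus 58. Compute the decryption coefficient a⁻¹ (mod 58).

Extended Euclidean algorithm:
58 = 8×7 + 2
7 = 3×2 + 1
2 = 2×1 + 0
The gcd is 1. Working backward:
1 = 7 − 3·2
1 = −3·58 + 25·7
So 7·25 ≡ 1 (mod 58).

25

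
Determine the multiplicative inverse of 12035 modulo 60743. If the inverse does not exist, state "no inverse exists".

53364

Extended Euclidean algorithm:
60743 = 5·12035 + 568
12035 = 21·568 + 107
568 = 5·107 + 33
107 = 3·33 + 8
33 = 4·8 + 1
8 = 8·1 + 0
Since gcd(12035, 60743) = 1, back-substitute to write 1 as a combination:
1 = 33 − 4·8
1 = −4·107 + 13·33
1 = 13·568 − 69·107
1 = −69·12035 + 1462·568
1 = 1462·60743 − 7379·12035
Hence 12035⁻¹ ≡ -7379 ≡ 53364 (mod 60743).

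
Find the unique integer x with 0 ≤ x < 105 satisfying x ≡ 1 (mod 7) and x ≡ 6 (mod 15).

36

Write x = 1 + 7·k. Then 7·k ≡ 6 − 1 ≡ 5 (mod 15).
Need 7⁻¹ mod 15. Extended Euclid on (15, 7):
15 = 2·7 + 1
7 = 7·1 + 0
Back-substitute:
1 = 15 − 2·7
7⁻¹ ≡ 13 (mod 15), so k ≡ 13·5 ≡ 5 (mod 15).
x = 1 + 7·5 = 36.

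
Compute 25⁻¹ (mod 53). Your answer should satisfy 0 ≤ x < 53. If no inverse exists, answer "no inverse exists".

Run Euclid on (53, 25):
53 = 2×25 + 3
25 = 8×3 + 1
3 = 3×1 + 0
Since gcd(25, 53) = 1, back-substitute to write 1 as a combination:
1 = 25 − 8·3
1 = −8·53 + 17·25
So 25·17 ≡ 1 (mod 53).

17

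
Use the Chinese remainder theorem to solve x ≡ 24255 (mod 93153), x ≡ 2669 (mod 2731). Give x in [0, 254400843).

109013265

Write x = 24255 + 93153·k. Then 93153·k ≡ 2669 − 24255 ≡ 262 (mod 2731).
Need 93153⁻¹ mod 2731. Extended Euclid on (2731, 299):
2731 = 9*299 + 40
299 = 7*40 + 19
40 = 2*19 + 2
19 = 9*2 + 1
2 = 2*1 + 0
Back-substitute:
1 = 19 − 9·2
1 = −9·40 + 19·19
1 = 19·299 − 142·40
1 = −142·2731 + 1297·299
93153⁻¹ ≡ 1297 (mod 2731), so k ≡ 1297·262 ≡ 1170 (mod 2731).
x = 24255 + 93153·1170 = 109013265.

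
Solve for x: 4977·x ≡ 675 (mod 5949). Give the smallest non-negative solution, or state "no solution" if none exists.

238

First find gcd(4977, 5949):
5949 = 1*4977 + 972
4977 = 5*972 + 117
972 = 8*117 + 36
117 = 3*36 + 9
36 = 4*9 + 0
gcd = 9 and 9 | 675, so solutions exist. Divide through by 9: 553x ≡ 75 (mod 661).
Now find 553⁻¹ mod 661:
661 = 1·553 + 108
553 = 5·108 + 13
108 = 8·13 + 4
13 = 3·4 + 1
4 = 4·1 + 0
Back-substitute:
1 = 13 − 3·4
1 = −3·108 + 25·13
1 = 25·553 − 128·108
1 = −128·661 + 153·553
So 553⁻¹ ≡ 153 (mod 661).
Then x ≡ 153·75 ≡ 238 (mod 661); the smallest non-negative solution is x = 238.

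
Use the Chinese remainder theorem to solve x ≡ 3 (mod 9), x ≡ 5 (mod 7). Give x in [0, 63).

12

Write x = 3 + 9·k. Then 9·k ≡ 5 − 3 ≡ 2 (mod 7).
Need 9⁻¹ mod 7. Extended Euclid on (7, 2):
7 = 3*2 + 1
2 = 2*1 + 0
Back-substitute:
1 = 7 − 3·2
9⁻¹ ≡ 4 (mod 7), so k ≡ 4·2 ≡ 1 (mod 7).
x = 3 + 9·1 = 12.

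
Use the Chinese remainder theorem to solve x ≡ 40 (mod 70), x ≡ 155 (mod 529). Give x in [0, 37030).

8090

Write x = 40 + 70·k. Then 70·k ≡ 155 − 40 ≡ 115 (mod 529).
Need 70⁻¹ mod 529. Extended Euclid on (529, 70):
529 = 7*70 + 39
70 = 1*39 + 31
39 = 1*31 + 8
31 = 3*8 + 7
8 = 1*7 + 1
7 = 7*1 + 0
Back-substitute:
1 = 8 − 7
1 = −31 + 4·8
1 = 4·39 − 5·31
1 = −5·70 + 9·39
1 = 9·529 − 68·70
70⁻¹ ≡ 461 (mod 529), so k ≡ 461·115 ≡ 115 (mod 529).
x = 40 + 70·115 = 8090.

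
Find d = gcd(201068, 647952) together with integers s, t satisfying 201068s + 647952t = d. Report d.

Apply Euclid's algorithm to 647952 and 201068:
647952 = 3*201068 + 44748
201068 = 4*44748 + 22076
44748 = 2*22076 + 596
22076 = 37*596 + 24
596 = 24*24 + 20
24 = 1*20 + 4
20 = 5*4 + 0
gcd(201068, 647952) = 4.
Express as a combination:
4 = 24 − 20
4 = −596 + 25·24
4 = 25·22076 − 926·596
4 = −926·44748 + 1877·22076
4 = 1877·201068 − 8434·44748
4 = −8434·647952 + 27179·201068
So 4 = (-8434)·647952 + (27179)·201068.

4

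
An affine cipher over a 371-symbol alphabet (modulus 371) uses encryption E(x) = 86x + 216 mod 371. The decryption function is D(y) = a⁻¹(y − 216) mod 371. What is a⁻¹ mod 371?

151

Apply the Euclidean algorithm to 371 and 86:
371 = 4·86 + 27
86 = 3·27 + 5
27 = 5·5 + 2
5 = 2·2 + 1
2 = 2·1 + 0
The gcd is 1. Working backward:
1 = 5 − 2·2
1 = −2·27 + 11·5
1 = 11·86 − 35·27
1 = −35·371 + 151·86
So 86·151 ≡ 1 (mod 371).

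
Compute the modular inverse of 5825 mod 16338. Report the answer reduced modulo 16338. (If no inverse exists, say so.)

3851

gcd(16338, 5825) by repeated division:
16338 = 2*5825 + 4688
5825 = 1*4688 + 1137
4688 = 4*1137 + 140
1137 = 8*140 + 17
140 = 8*17 + 4
17 = 4*4 + 1
4 = 4*1 + 0
gcd = 1, so the inverse exists. Back-substitute:
1 = 17 − 4·4
1 = −4·140 + 33·17
1 = 33·1137 − 268·140
1 = −268·4688 + 1105·1137
1 = 1105·5825 − 1373·4688
1 = −1373·16338 + 3851·5825
So 5825·3851 ≡ 1 (mod 16338).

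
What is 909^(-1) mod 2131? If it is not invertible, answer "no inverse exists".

497

Run Euclid on (2131, 909):
2131 = 2*909 + 313
909 = 2*313 + 283
313 = 1*283 + 30
283 = 9*30 + 13
30 = 2*13 + 4
13 = 3*4 + 1
4 = 4*1 + 0
The gcd is 1. Working backward:
1 = 13 − 3·4
1 = −3·30 + 7·13
1 = 7·283 − 66·30
1 = −66·313 + 73·283
1 = 73·909 − 212·313
1 = −212·2131 + 497·909
So 909·497 ≡ 1 (mod 2131).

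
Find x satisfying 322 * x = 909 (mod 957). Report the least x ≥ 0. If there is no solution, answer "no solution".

303

First find gcd(322, 957):
957 = 2*322 + 313
322 = 1*313 + 9
313 = 34*9 + 7
9 = 1*7 + 2
7 = 3*2 + 1
2 = 2*1 + 0
gcd = 1, so a unique solution mod 957 exists.
Back-substitute for the Bézout coefficients:
1 = 7 − 3·2
1 = −3·9 + 4·7
1 = 4·313 − 139·9
1 = −139·322 + 143·313
1 = 143·957 − 425·322
So 322·(-425) ≡ 1 (mod 957), giving 322⁻¹ ≡ 532.
x ≡ 322⁻¹·909 ≡ 532·909 ≡ 303 (mod 957).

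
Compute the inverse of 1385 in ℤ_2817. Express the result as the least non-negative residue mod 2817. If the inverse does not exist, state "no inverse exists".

899

Apply the Euclidean algorithm to 2817 and 1385:
2817 = 2×1385 + 47
1385 = 29×47 + 22
47 = 2×22 + 3
22 = 7×3 + 1
3 = 3×1 + 0
The gcd is 1. Working backward:
1 = 22 − 7·3
1 = −7·47 + 15·22
1 = 15·1385 − 442·47
1 = −442·2817 + 899·1385
So 1385·899 ≡ 1 (mod 2817).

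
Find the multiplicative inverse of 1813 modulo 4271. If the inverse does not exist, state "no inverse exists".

245

gcd(4271, 1813) by repeated division:
4271 = 2·1813 + 645
1813 = 2·645 + 523
645 = 1·523 + 122
523 = 4·122 + 35
122 = 3·35 + 17
35 = 2·17 + 1
17 = 17·1 + 0
Since gcd(1813, 4271) = 1, back-substitute to write 1 as a combination:
1 = 35 − 2·17
1 = −2·122 + 7·35
1 = 7·523 − 30·122
1 = −30·645 + 37·523
1 = 37·1813 − 104·645
1 = −104·4271 + 245·1813
So 1813·245 ≡ 1 (mod 4271).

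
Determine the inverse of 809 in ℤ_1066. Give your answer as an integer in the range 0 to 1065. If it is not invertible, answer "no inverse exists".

Run Euclid on (1066, 809):
1066 = 1*809 + 257
809 = 3*257 + 38
257 = 6*38 + 29
38 = 1*29 + 9
29 = 3*9 + 2
9 = 4*2 + 1
2 = 2*1 + 0
The gcd is 1. Working backward:
1 = 9 − 4·2
1 = −4·29 + 13·9
1 = 13·38 − 17·29
1 = −17·257 + 115·38
1 = 115·809 − 362·257
1 = −362·1066 + 477·809
So 809·477 ≡ 1 (mod 1066).

477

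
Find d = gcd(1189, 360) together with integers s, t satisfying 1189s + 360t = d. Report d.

Apply Euclid's algorithm to 1189 and 360:
1189 = 3×360 + 109
360 = 3×109 + 33
109 = 3×33 + 10
33 = 3×10 + 3
10 = 3×3 + 1
3 = 3×1 + 0
gcd(1189, 360) = 1.
Working backward:
1 = 10 − 3·3
1 = −3·33 + 10·10
1 = 10·109 − 33·33
1 = −33·360 + 109·109
1 = 109·1189 − 360·360
So 1 = (109)·1189 + (-360)·360.

1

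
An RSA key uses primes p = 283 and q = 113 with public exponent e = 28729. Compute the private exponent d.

3529

φ(n) = (p−1)(q−1) = 282·112 = 31584.
Need d with 28729·d ≡ 1 (mod 31584). Apply the extended Euclidean algorithm:
31584 = 1·28729 + 2855
28729 = 10·2855 + 179
2855 = 15·179 + 170
179 = 1·170 + 9
170 = 18·9 + 8
9 = 1·8 + 1
8 = 8·1 + 0
Back-substitute:
1 = 9 − 8
1 = −170 + 19·9
1 = 19·179 − 20·170
1 = −20·2855 + 319·179
1 = 319·28729 − 3210·2855
1 = −3210·31584 + 3529·28729
So 28729·3529 ≡ 1 (mod 31584), hence d = 3529.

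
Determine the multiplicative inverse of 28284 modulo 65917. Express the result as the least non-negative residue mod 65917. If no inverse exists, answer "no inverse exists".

10569

Run Euclid on (65917, 28284):
65917 = 2·28284 + 9349
28284 = 3·9349 + 237
9349 = 39·237 + 106
237 = 2·106 + 25
106 = 4·25 + 6
25 = 4·6 + 1
6 = 6·1 + 0
The gcd is 1. Working backward:
1 = 25 − 4·6
1 = −4·106 + 17·25
1 = 17·237 − 38·106
1 = −38·9349 + 1499·237
1 = 1499·28284 − 4535·9349
1 = −4535·65917 + 10569·28284
So 28284·10569 ≡ 1 (mod 65917).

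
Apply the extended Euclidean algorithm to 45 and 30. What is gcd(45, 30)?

Repeated division:
45 = 1×30 + 15
30 = 2×15 + 0
gcd(45, 30) = 15.
Back-substituting:
15 = 45 − 30
So 15 = (1)·45 + (-1)·30.

15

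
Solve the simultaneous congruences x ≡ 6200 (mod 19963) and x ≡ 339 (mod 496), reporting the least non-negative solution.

Write x = 6200 + 19963·k. Then 19963·k ≡ 339 − 6200 ≡ 91 (mod 496).
Need 19963⁻¹ mod 496. Extended Euclid on (496, 123):
496 = 4*123 + 4
123 = 30*4 + 3
4 = 1*3 + 1
3 = 3*1 + 0
Back-substitute:
1 = 4 − 3
1 = −123 + 31·4
1 = 31·496 − 125·123
19963⁻¹ ≡ 371 (mod 496), so k ≡ 371·91 ≡ 33 (mod 496).
x = 6200 + 19963·33 = 664979.

664979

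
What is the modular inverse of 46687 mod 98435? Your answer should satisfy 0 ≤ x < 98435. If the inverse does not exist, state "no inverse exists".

Apply the Euclidean algorithm to 98435 and 46687:
98435 = 2·46687 + 5061
46687 = 9·5061 + 1138
5061 = 4·1138 + 509
1138 = 2·509 + 120
509 = 4·120 + 29
120 = 4·29 + 4
29 = 7·4 + 1
4 = 4·1 + 0
gcd = 1, so the inverse exists. Back-substitute:
1 = 29 − 7·4
1 = −7·120 + 29·29
1 = 29·509 − 123·120
1 = −123·1138 + 275·509
1 = 275·5061 − 1223·1138
1 = −1223·46687 + 11282·5061
1 = 11282·98435 − 23787·46687
Hence 46687⁻¹ ≡ -23787 ≡ 74648 (mod 98435).

74648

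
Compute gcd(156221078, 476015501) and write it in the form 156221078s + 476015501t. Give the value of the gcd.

Apply Euclid's algorithm to 476015501 and 156221078:
476015501 = 3*156221078 + 7352267
156221078 = 21*7352267 + 1823471
7352267 = 4*1823471 + 58383
1823471 = 31*58383 + 13598
58383 = 4*13598 + 3991
13598 = 3*3991 + 1625
3991 = 2*1625 + 741
1625 = 2*741 + 143
741 = 5*143 + 26
143 = 5*26 + 13
26 = 2*13 + 0
gcd(156221078, 476015501) = 13.
Working backward:
13 = 143 − 5·26
13 = −5·741 + 26·143
13 = 26·1625 − 57·741
13 = −57·3991 + 140·1625
13 = 140·13598 − 477·3991
13 = −477·58383 + 2048·13598
13 = 2048·1823471 − 63965·58383
13 = −63965·7352267 + 257908·1823471
13 = 257908·156221078 − 5480033·7352267
13 = −5480033·476015501 + 16698007·156221078
So 13 = (-5480033)·476015501 + (16698007)·156221078.

13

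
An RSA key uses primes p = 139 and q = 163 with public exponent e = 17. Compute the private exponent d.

φ(n) = (p−1)(q−1) = 138·162 = 22356.
Need d with 17·d ≡ 1 (mod 22356). Apply the extended Euclidean algorithm:
22356 = 1315·17 + 1
17 = 17·1 + 0
Back-substitute:
1 = 22356 − 1315·17
So 17·(-1315) ≡ 1 (mod 22356), hence d ≡ -1315 ≡ 21041 (mod 22356).

21041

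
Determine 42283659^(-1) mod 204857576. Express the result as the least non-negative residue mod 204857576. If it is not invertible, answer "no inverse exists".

Compute gcd(42283659, 204857576):
204857576 = 4×42283659 + 35722940
42283659 = 1×35722940 + 6560719
35722940 = 5×6560719 + 2919345
6560719 = 2×2919345 + 722029
2919345 = 4×722029 + 31229
722029 = 23×31229 + 3762
31229 = 8×3762 + 1133
3762 = 3×1133 + 363
1133 = 3×363 + 44
363 = 8×44 + 11
44 = 4×11 + 0
The gcd is 11, not 1, hence no inverse exists.

no inverse exists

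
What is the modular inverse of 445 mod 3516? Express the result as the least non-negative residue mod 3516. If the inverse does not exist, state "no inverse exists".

2797

Run Euclid on (3516, 445):
3516 = 7×445 + 401
445 = 1×401 + 44
401 = 9×44 + 5
44 = 8×5 + 4
5 = 1×4 + 1
4 = 4×1 + 0
gcd = 1, so the inverse exists. Back-substitute:
1 = 5 − 4
1 = −44 + 9·5
1 = 9·401 − 82·44
1 = −82·445 + 91·401
1 = 91·3516 − 719·445
So 445·(-719) ≡ 1 (mod 3516), and -719 ≡ 2797 (mod 3516).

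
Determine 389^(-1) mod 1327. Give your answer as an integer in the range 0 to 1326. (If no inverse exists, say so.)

904

gcd(1327, 389) by repeated division:
1327 = 3×389 + 160
389 = 2×160 + 69
160 = 2×69 + 22
69 = 3×22 + 3
22 = 7×3 + 1
3 = 3×1 + 0
Since gcd(389, 1327) = 1, back-substitute to write 1 as a combination:
1 = 22 − 7·3
1 = −7·69 + 22·22
1 = 22·160 − 51·69
1 = −51·389 + 124·160
1 = 124·1327 − 423·389
Hence 389⁻¹ ≡ -423 ≡ 904 (mod 1327).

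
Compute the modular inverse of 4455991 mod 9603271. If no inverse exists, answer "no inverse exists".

670142

Apply the Euclidean algorithm to 9603271 and 4455991:
9603271 = 2×4455991 + 691289
4455991 = 6×691289 + 308257
691289 = 2×308257 + 74775
308257 = 4×74775 + 9157
74775 = 8×9157 + 1519
9157 = 6×1519 + 43
1519 = 35×43 + 14
43 = 3×14 + 1
14 = 14×1 + 0
Since gcd(4455991, 9603271) = 1, back-substitute to write 1 as a combination:
1 = 43 − 3·14
1 = −3·1519 + 106·43
1 = 106·9157 − 639·1519
1 = −639·74775 + 5218·9157
1 = 5218·308257 − 21511·74775
1 = −21511·691289 + 48240·308257
1 = 48240·4455991 − 310951·691289
1 = −310951·9603271 + 670142·4455991
So 4455991·670142 ≡ 1 (mod 9603271).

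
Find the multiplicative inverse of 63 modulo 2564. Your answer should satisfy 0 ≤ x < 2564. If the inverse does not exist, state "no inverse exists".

407

Extended Euclidean algorithm:
2564 = 40·63 + 44
63 = 1·44 + 19
44 = 2·19 + 6
19 = 3·6 + 1
6 = 6·1 + 0
The gcd is 1. Working backward:
1 = 19 − 3·6
1 = −3·44 + 7·19
1 = 7·63 − 10·44
1 = −10·2564 + 407·63
So 63·407 ≡ 1 (mod 2564).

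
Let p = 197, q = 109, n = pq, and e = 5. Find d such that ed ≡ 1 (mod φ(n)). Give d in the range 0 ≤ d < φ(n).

φ(n) = (p−1)(q−1) = 196·108 = 21168.
Need d with 5·d ≡ 1 (mod 21168). Apply the extended Euclidean algorithm:
21168 = 4233×5 + 3
5 = 1×3 + 2
3 = 1×2 + 1
2 = 2×1 + 0
Back-substitute:
1 = 3 − 2
1 = −5 + 2·3
1 = 2·21168 − 8467·5
So 5·(-8467) ≡ 1 (mod 21168), hence d ≡ -8467 ≡ 12701 (mod 21168).

12701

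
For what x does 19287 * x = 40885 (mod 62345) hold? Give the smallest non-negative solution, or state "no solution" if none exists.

First find gcd(19287, 62345):
62345 = 3*19287 + 4484
19287 = 4*4484 + 1351
4484 = 3*1351 + 431
1351 = 3*431 + 58
431 = 7*58 + 25
58 = 2*25 + 8
25 = 3*8 + 1
8 = 8*1 + 0
gcd = 1, so a unique solution mod 62345 exists.
Back-substitute for the Bézout coefficients:
1 = 25 − 3·8
1 = −3·58 + 7·25
1 = 7·431 − 52·58
1 = −52·1351 + 163·431
1 = 163·4484 − 541·1351
1 = −541·19287 + 2327·4484
1 = 2327·62345 − 7522·19287
So 19287·(-7522) ≡ 1 (mod 62345), giving 19287⁻¹ ≡ 54823.
x ≡ 19287⁻¹·40885 ≡ 54823·40885 ≡ 10915 (mod 62345).

10915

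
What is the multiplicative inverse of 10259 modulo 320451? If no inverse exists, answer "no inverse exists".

Apply the Euclidean algorithm to 320451 and 10259:
320451 = 31·10259 + 2422
10259 = 4·2422 + 571
2422 = 4·571 + 138
571 = 4·138 + 19
138 = 7·19 + 5
19 = 3·5 + 4
5 = 1·4 + 1
4 = 4·1 + 0
Since gcd(10259, 320451) = 1, back-substitute to write 1 as a combination:
1 = 5 − 4
1 = −19 + 4·5
1 = 4·138 − 29·19
1 = −29·571 + 120·138
1 = 120·2422 − 509·571
1 = −509·10259 + 2156·2422
1 = 2156·320451 − 67345·10259
Thus 10259·(-67345) ≡ 1 (mod 320451); reducing, -67345 mod 320451 = 253106.

253106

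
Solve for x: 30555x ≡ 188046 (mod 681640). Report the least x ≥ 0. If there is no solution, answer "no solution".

no solution

gcd(30555, 681640):
681640 = 22*30555 + 9430
30555 = 3*9430 + 2265
9430 = 4*2265 + 370
2265 = 6*370 + 45
370 = 8*45 + 10
45 = 4*10 + 5
10 = 2*5 + 0
gcd = 5, but 5 ∤ 188046, so the congruence has no solution.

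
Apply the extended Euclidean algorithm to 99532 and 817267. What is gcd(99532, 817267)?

1

Apply Euclid's algorithm to 817267 and 99532:
817267 = 8×99532 + 21011
99532 = 4×21011 + 15488
21011 = 1×15488 + 5523
15488 = 2×5523 + 4442
5523 = 1×4442 + 1081
4442 = 4×1081 + 118
1081 = 9×118 + 19
118 = 6×19 + 4
19 = 4×4 + 3
4 = 1×3 + 1
3 = 3×1 + 0
gcd(99532, 817267) = 1.
Express as a combination:
1 = 4 − 3
1 = −19 + 5·4
1 = 5·118 − 31·19
1 = −31·1081 + 284·118
1 = 284·4442 − 1167·1081
1 = −1167·5523 + 1451·4442
1 = 1451·15488 − 4069·5523
1 = −4069·21011 + 5520·15488
1 = 5520·99532 − 26149·21011
1 = −26149·817267 + 214712·99532
So 1 = (-26149)·817267 + (214712)·99532.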